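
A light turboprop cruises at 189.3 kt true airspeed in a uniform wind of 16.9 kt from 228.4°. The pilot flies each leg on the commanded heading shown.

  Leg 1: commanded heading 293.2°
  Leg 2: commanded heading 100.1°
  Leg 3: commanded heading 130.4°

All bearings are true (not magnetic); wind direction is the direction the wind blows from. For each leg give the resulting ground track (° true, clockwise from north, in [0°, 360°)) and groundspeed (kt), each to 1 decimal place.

Leg 1: track=298.0°, groundspeed=182.7 kt
Leg 2: track=96.3°, groundspeed=200.2 kt
Leg 3: track=125.4°, groundspeed=192.4 kt

Leg 1: heading 293.2°; drift +4.8° → track 298.0°, groundspeed 182.7 kt
Leg 2: heading 100.1°; drift -3.8° → track 96.3°, groundspeed 200.2 kt
Leg 3: heading 130.4°; drift -5.0° → track 125.4°, groundspeed 192.4 kt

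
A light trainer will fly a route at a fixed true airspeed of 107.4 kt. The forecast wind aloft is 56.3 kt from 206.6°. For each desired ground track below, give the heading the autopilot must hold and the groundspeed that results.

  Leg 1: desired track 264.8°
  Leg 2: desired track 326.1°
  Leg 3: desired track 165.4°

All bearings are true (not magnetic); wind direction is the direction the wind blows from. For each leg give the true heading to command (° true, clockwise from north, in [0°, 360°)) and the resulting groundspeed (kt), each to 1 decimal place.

Leg 1: heading=238.3°, groundspeed=66.5 kt
Leg 2: heading=299.0°, groundspeed=123.3 kt
Leg 3: heading=185.6°, groundspeed=58.4 kt

Leg 1: desired track 264.8°; wind correction -26.5° → command heading 238.3°, groundspeed 66.5 kt
Leg 2: desired track 326.1°; wind correction -27.1° → command heading 299.0°, groundspeed 123.3 kt
Leg 3: desired track 165.4°; wind correction +20.2° → command heading 185.6°, groundspeed 58.4 kt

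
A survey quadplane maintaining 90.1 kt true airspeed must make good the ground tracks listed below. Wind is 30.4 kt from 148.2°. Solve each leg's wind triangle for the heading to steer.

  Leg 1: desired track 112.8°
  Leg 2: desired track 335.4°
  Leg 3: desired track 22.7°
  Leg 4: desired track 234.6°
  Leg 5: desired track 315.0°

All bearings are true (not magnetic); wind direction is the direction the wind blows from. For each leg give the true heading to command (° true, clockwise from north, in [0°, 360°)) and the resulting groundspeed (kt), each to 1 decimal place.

Leg 1: heading=124.1°, groundspeed=63.6 kt
Leg 2: heading=337.8°, groundspeed=120.2 kt
Leg 3: heading=38.6°, groundspeed=104.3 kt
Leg 4: heading=214.9°, groundspeed=82.9 kt
Leg 5: heading=310.6°, groundspeed=119.4 kt

Leg 1: desired track 112.8°; wind correction +11.3° → command heading 124.1°, groundspeed 63.6 kt
Leg 2: desired track 335.4°; wind correction +2.4° → command heading 337.8°, groundspeed 120.2 kt
Leg 3: desired track 22.7°; wind correction +15.9° → command heading 38.6°, groundspeed 104.3 kt
Leg 4: desired track 234.6°; wind correction -19.7° → command heading 214.9°, groundspeed 82.9 kt
Leg 5: desired track 315.0°; wind correction -4.4° → command heading 310.6°, groundspeed 119.4 kt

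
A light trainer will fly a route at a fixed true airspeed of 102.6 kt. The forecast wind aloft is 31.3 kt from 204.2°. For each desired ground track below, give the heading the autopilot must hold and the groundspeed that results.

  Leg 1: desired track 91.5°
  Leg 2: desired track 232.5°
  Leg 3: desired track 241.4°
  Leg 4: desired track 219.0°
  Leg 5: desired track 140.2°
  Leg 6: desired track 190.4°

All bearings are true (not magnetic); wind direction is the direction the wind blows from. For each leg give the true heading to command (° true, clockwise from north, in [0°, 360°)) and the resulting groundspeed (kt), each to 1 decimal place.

Leg 1: desired track 91.5°; wind correction +16.3° → command heading 107.8°, groundspeed 110.5 kt
Leg 2: desired track 232.5°; wind correction -8.3° → command heading 224.2°, groundspeed 74.0 kt
Leg 3: desired track 241.4°; wind correction -10.6° → command heading 230.8°, groundspeed 75.9 kt
Leg 4: desired track 219.0°; wind correction -4.5° → command heading 214.5°, groundspeed 72.0 kt
Leg 5: desired track 140.2°; wind correction +15.9° → command heading 156.1°, groundspeed 84.9 kt
Leg 6: desired track 190.4°; wind correction +4.2° → command heading 194.6°, groundspeed 71.9 kt

Leg 1: heading=107.8°, groundspeed=110.5 kt
Leg 2: heading=224.2°, groundspeed=74.0 kt
Leg 3: heading=230.8°, groundspeed=75.9 kt
Leg 4: heading=214.5°, groundspeed=72.0 kt
Leg 5: heading=156.1°, groundspeed=84.9 kt
Leg 6: heading=194.6°, groundspeed=71.9 kt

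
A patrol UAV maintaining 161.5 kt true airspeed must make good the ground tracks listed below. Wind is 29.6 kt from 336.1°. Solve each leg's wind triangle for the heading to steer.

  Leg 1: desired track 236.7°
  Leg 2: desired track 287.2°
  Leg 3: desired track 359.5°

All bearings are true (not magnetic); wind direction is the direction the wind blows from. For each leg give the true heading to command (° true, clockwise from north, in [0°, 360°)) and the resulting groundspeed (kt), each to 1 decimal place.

Leg 1: heading=247.1°, groundspeed=163.7 kt
Leg 2: heading=295.1°, groundspeed=140.5 kt
Leg 3: heading=355.3°, groundspeed=133.9 kt

Leg 1: desired track 236.7°; wind correction +10.4° → command heading 247.1°, groundspeed 163.7 kt
Leg 2: desired track 287.2°; wind correction +7.9° → command heading 295.1°, groundspeed 140.5 kt
Leg 3: desired track 359.5°; wind correction -4.2° → command heading 355.3°, groundspeed 133.9 kt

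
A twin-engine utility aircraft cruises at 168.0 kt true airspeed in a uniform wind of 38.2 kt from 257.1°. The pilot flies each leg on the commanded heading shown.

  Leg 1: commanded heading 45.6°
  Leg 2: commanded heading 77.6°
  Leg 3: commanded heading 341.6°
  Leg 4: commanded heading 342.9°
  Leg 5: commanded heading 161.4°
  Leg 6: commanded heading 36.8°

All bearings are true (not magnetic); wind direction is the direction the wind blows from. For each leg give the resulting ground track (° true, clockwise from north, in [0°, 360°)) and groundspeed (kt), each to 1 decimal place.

Leg 1: heading 45.6°; drift +5.7° → track 51.3°, groundspeed 201.6 kt
Leg 2: heading 77.6°; drift -0.1° → track 77.5°, groundspeed 206.2 kt
Leg 3: heading 341.6°; drift +13.0° → track 354.6°, groundspeed 168.7 kt
Leg 4: heading 342.9°; drift +13.0° → track 355.9°, groundspeed 169.5 kt
Leg 5: heading 161.4°; drift -12.5° → track 148.9°, groundspeed 175.9 kt
Leg 6: heading 36.8°; drift +7.1° → track 43.9°, groundspeed 198.7 kt

Leg 1: track=51.3°, groundspeed=201.6 kt
Leg 2: track=77.5°, groundspeed=206.2 kt
Leg 3: track=354.6°, groundspeed=168.7 kt
Leg 4: track=355.9°, groundspeed=169.5 kt
Leg 5: track=148.9°, groundspeed=175.9 kt
Leg 6: track=43.9°, groundspeed=198.7 kt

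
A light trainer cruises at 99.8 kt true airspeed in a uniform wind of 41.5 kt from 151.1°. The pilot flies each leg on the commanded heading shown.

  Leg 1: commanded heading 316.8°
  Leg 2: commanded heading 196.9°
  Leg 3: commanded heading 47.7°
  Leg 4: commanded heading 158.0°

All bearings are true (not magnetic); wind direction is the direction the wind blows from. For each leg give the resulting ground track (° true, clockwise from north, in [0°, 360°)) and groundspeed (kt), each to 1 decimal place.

Leg 1: track=321.0°, groundspeed=140.4 kt
Leg 2: track=219.7°, groundspeed=76.9 kt
Leg 3: track=27.4°, groundspeed=116.6 kt
Leg 4: track=162.9°, groundspeed=58.8 kt

Leg 1: heading 316.8°; drift +4.2° → track 321.0°, groundspeed 140.4 kt
Leg 2: heading 196.9°; drift +22.8° → track 219.7°, groundspeed 76.9 kt
Leg 3: heading 47.7°; drift -20.3° → track 27.4°, groundspeed 116.6 kt
Leg 4: heading 158.0°; drift +4.9° → track 162.9°, groundspeed 58.8 kt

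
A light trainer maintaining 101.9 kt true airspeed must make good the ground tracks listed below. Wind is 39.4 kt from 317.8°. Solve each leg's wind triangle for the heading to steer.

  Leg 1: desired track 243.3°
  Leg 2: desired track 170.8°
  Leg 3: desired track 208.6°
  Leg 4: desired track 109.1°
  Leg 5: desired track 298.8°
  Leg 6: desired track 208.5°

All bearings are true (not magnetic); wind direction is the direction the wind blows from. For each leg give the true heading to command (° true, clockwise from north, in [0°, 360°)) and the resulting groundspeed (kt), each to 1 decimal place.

Leg 1: desired track 243.3°; wind correction +21.9° → command heading 265.2°, groundspeed 84.0 kt
Leg 2: desired track 170.8°; wind correction +12.2° → command heading 183.0°, groundspeed 132.7 kt
Leg 3: desired track 208.6°; wind correction +21.4° → command heading 230.0°, groundspeed 107.8 kt
Leg 4: desired track 109.1°; wind correction -10.7° → command heading 98.4°, groundspeed 134.7 kt
Leg 5: desired track 298.8°; wind correction +7.2° → command heading 306.0°, groundspeed 63.8 kt
Leg 6: desired track 208.5°; wind correction +21.4° → command heading 229.9°, groundspeed 107.9 kt

Leg 1: heading=265.2°, groundspeed=84.0 kt
Leg 2: heading=183.0°, groundspeed=132.7 kt
Leg 3: heading=230.0°, groundspeed=107.8 kt
Leg 4: heading=98.4°, groundspeed=134.7 kt
Leg 5: heading=306.0°, groundspeed=63.8 kt
Leg 6: heading=229.9°, groundspeed=107.9 kt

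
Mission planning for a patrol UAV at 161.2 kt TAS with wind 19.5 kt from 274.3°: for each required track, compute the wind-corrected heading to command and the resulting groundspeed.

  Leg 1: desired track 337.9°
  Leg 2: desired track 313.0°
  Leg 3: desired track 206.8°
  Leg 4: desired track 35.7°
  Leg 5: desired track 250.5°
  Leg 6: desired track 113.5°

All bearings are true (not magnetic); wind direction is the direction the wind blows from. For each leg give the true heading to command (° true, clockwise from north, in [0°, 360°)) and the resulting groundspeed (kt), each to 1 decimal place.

Leg 1: heading=331.7°, groundspeed=151.6 kt
Leg 2: heading=308.7°, groundspeed=145.5 kt
Leg 3: heading=213.2°, groundspeed=152.7 kt
Leg 4: heading=29.8°, groundspeed=170.5 kt
Leg 5: heading=253.3°, groundspeed=143.2 kt
Leg 6: heading=115.8°, groundspeed=179.5 kt

Leg 1: desired track 337.9°; wind correction -6.2° → command heading 331.7°, groundspeed 151.6 kt
Leg 2: desired track 313.0°; wind correction -4.3° → command heading 308.7°, groundspeed 145.5 kt
Leg 3: desired track 206.8°; wind correction +6.4° → command heading 213.2°, groundspeed 152.7 kt
Leg 4: desired track 35.7°; wind correction -5.9° → command heading 29.8°, groundspeed 170.5 kt
Leg 5: desired track 250.5°; wind correction +2.8° → command heading 253.3°, groundspeed 143.2 kt
Leg 6: desired track 113.5°; wind correction +2.3° → command heading 115.8°, groundspeed 179.5 kt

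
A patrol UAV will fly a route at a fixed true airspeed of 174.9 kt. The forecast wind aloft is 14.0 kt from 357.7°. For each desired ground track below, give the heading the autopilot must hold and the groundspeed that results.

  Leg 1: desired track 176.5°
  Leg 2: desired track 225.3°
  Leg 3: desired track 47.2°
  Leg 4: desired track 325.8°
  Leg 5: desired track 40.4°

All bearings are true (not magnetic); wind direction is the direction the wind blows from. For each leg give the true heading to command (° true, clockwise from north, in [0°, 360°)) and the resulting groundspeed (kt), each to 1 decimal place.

Leg 1: desired track 176.5°; wind correction -0.1° → command heading 176.4°, groundspeed 188.9 kt
Leg 2: desired track 225.3°; wind correction +3.4° → command heading 228.7°, groundspeed 184.0 kt
Leg 3: desired track 47.2°; wind correction -3.5° → command heading 43.7°, groundspeed 165.5 kt
Leg 4: desired track 325.8°; wind correction +2.4° → command heading 328.2°, groundspeed 162.9 kt
Leg 5: desired track 40.4°; wind correction -3.1° → command heading 37.3°, groundspeed 164.4 kt

Leg 1: heading=176.4°, groundspeed=188.9 kt
Leg 2: heading=228.7°, groundspeed=184.0 kt
Leg 3: heading=43.7°, groundspeed=165.5 kt
Leg 4: heading=328.2°, groundspeed=162.9 kt
Leg 5: heading=37.3°, groundspeed=164.4 kt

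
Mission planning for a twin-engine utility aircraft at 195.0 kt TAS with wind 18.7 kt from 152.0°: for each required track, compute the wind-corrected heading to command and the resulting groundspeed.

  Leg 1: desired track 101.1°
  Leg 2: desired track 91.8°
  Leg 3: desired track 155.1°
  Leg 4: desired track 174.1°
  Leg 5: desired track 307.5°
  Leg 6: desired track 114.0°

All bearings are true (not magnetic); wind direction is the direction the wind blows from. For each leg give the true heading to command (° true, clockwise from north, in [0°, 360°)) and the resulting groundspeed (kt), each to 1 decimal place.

Leg 1: desired track 101.1°; wind correction +4.3° → command heading 105.4°, groundspeed 182.7 kt
Leg 2: desired track 91.8°; wind correction +4.8° → command heading 96.6°, groundspeed 185.0 kt
Leg 3: desired track 155.1°; wind correction -0.3° → command heading 154.8°, groundspeed 176.3 kt
Leg 4: desired track 174.1°; wind correction -2.1° → command heading 172.0°, groundspeed 177.5 kt
Leg 5: desired track 307.5°; wind correction -2.3° → command heading 305.2°, groundspeed 211.9 kt
Leg 6: desired track 114.0°; wind correction +3.4° → command heading 117.4°, groundspeed 179.9 kt

Leg 1: heading=105.4°, groundspeed=182.7 kt
Leg 2: heading=96.6°, groundspeed=185.0 kt
Leg 3: heading=154.8°, groundspeed=176.3 kt
Leg 4: heading=172.0°, groundspeed=177.5 kt
Leg 5: heading=305.2°, groundspeed=211.9 kt
Leg 6: heading=117.4°, groundspeed=179.9 kt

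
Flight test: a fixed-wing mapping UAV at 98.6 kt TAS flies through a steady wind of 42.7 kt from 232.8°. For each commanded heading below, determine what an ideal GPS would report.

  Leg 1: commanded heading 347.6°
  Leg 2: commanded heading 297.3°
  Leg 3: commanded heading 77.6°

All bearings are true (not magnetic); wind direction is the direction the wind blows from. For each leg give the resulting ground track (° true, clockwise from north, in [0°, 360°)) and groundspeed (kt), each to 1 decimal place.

Leg 1: heading 347.6°; drift +18.4° → track 6.0°, groundspeed 122.8 kt
Leg 2: heading 297.3°; drift +25.7° → track 323.0°, groundspeed 89.0 kt
Leg 3: heading 77.6°; drift -7.4° → track 70.2°, groundspeed 138.5 kt

Leg 1: track=6.0°, groundspeed=122.8 kt
Leg 2: track=323.0°, groundspeed=89.0 kt
Leg 3: track=70.2°, groundspeed=138.5 kt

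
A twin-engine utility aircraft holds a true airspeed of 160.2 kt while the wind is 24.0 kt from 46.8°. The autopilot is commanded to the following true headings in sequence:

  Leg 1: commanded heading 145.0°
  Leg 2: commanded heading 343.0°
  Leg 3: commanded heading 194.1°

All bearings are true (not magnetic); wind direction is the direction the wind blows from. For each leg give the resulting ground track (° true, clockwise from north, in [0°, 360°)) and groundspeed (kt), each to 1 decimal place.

Leg 1: heading 145.0°; drift +8.3° → track 153.3°, groundspeed 165.3 kt
Leg 2: heading 343.0°; drift -8.2° → track 334.8°, groundspeed 151.1 kt
Leg 3: heading 194.1°; drift +4.1° → track 198.2°, groundspeed 180.9 kt

Leg 1: track=153.3°, groundspeed=165.3 kt
Leg 2: track=334.8°, groundspeed=151.1 kt
Leg 3: track=198.2°, groundspeed=180.9 kt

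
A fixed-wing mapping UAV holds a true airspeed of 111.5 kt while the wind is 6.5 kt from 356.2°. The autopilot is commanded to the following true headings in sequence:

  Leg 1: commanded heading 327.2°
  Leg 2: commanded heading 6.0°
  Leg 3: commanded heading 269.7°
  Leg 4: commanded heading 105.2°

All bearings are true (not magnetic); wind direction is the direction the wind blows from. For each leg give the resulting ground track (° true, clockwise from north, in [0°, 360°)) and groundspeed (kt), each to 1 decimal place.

Leg 1: track=325.5°, groundspeed=105.9 kt
Leg 2: track=6.6°, groundspeed=105.1 kt
Leg 3: track=266.4°, groundspeed=111.3 kt
Leg 4: track=108.3°, groundspeed=113.8 kt

Leg 1: heading 327.2°; drift -1.7° → track 325.5°, groundspeed 105.9 kt
Leg 2: heading 6.0°; drift +0.6° → track 6.6°, groundspeed 105.1 kt
Leg 3: heading 269.7°; drift -3.3° → track 266.4°, groundspeed 111.3 kt
Leg 4: heading 105.2°; drift +3.1° → track 108.3°, groundspeed 113.8 kt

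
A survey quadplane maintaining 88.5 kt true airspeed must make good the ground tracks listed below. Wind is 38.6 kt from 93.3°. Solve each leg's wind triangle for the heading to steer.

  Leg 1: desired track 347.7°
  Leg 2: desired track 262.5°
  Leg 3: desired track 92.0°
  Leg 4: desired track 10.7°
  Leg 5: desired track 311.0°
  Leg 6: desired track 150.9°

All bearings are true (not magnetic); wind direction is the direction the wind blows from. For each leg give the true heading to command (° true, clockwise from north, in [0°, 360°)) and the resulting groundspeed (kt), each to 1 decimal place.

Leg 1: heading=12.5°, groundspeed=90.7 kt
Leg 2: heading=257.8°, groundspeed=126.1 kt
Leg 3: heading=92.6°, groundspeed=49.9 kt
Leg 4: heading=36.3°, groundspeed=74.8 kt
Leg 5: heading=326.5°, groundspeed=115.8 kt
Leg 6: heading=129.3°, groundspeed=61.6 kt

Leg 1: desired track 347.7°; wind correction +24.8° → command heading 12.5°, groundspeed 90.7 kt
Leg 2: desired track 262.5°; wind correction -4.7° → command heading 257.8°, groundspeed 126.1 kt
Leg 3: desired track 92.0°; wind correction +0.6° → command heading 92.6°, groundspeed 49.9 kt
Leg 4: desired track 10.7°; wind correction +25.6° → command heading 36.3°, groundspeed 74.8 kt
Leg 5: desired track 311.0°; wind correction +15.5° → command heading 326.5°, groundspeed 115.8 kt
Leg 6: desired track 150.9°; wind correction -21.6° → command heading 129.3°, groundspeed 61.6 kt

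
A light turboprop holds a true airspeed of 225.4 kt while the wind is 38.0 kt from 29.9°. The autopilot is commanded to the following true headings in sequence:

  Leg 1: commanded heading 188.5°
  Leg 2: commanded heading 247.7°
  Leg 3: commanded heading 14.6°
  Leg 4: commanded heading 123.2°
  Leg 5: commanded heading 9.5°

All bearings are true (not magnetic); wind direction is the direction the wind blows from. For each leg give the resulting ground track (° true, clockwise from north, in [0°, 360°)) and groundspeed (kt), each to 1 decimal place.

Leg 1: heading 188.5°; drift +3.0° → track 191.5°, groundspeed 261.1 kt
Leg 2: heading 247.7°; drift -5.2° → track 242.5°, groundspeed 256.5 kt
Leg 3: heading 14.6°; drift -3.0° → track 11.6°, groundspeed 189.0 kt
Leg 4: heading 123.2°; drift +9.5° → track 132.7°, groundspeed 230.7 kt
Leg 5: heading 9.5°; drift -4.0° → track 5.5°, groundspeed 190.2 kt

Leg 1: track=191.5°, groundspeed=261.1 kt
Leg 2: track=242.5°, groundspeed=256.5 kt
Leg 3: track=11.6°, groundspeed=189.0 kt
Leg 4: track=132.7°, groundspeed=230.7 kt
Leg 5: track=5.5°, groundspeed=190.2 kt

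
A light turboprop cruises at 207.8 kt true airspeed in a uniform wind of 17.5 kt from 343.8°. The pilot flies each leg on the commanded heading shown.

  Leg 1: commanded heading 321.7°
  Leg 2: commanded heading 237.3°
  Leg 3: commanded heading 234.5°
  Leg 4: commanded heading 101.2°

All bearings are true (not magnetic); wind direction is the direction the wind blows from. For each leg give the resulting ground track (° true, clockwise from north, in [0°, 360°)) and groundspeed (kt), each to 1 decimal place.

Leg 1: heading 321.7°; drift -2.0° → track 319.7°, groundspeed 191.7 kt
Leg 2: heading 237.3°; drift -4.5° → track 232.8°, groundspeed 213.4 kt
Leg 3: heading 234.5°; drift -4.4° → track 230.1°, groundspeed 214.2 kt
Leg 4: heading 101.2°; drift +4.1° → track 105.3°, groundspeed 216.4 kt

Leg 1: track=319.7°, groundspeed=191.7 kt
Leg 2: track=232.8°, groundspeed=213.4 kt
Leg 3: track=230.1°, groundspeed=214.2 kt
Leg 4: track=105.3°, groundspeed=216.4 kt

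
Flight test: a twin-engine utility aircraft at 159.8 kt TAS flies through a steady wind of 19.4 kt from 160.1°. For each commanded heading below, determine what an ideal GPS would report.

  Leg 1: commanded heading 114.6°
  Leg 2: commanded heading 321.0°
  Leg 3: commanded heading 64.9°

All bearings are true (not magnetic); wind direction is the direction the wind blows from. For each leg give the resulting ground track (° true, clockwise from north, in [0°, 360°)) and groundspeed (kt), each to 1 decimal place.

Leg 1: track=109.2°, groundspeed=146.9 kt
Leg 2: track=323.0°, groundspeed=178.2 kt
Leg 3: track=58.1°, groundspeed=162.7 kt

Leg 1: heading 114.6°; drift -5.4° → track 109.2°, groundspeed 146.9 kt
Leg 2: heading 321.0°; drift +2.0° → track 323.0°, groundspeed 178.2 kt
Leg 3: heading 64.9°; drift -6.8° → track 58.1°, groundspeed 162.7 kt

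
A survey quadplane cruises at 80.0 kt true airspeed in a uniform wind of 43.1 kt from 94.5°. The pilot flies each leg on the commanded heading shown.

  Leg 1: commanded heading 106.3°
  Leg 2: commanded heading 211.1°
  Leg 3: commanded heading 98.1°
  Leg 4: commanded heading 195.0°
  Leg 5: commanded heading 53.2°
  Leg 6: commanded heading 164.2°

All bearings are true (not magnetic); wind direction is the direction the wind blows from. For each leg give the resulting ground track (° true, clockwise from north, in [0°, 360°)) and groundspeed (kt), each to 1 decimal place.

Leg 1: heading 106.3°; drift +13.1° → track 119.4°, groundspeed 38.8 kt
Leg 2: heading 211.1°; drift +21.2° → track 232.3°, groundspeed 106.5 kt
Leg 3: heading 98.1°; drift +4.2° → track 102.3°, groundspeed 37.1 kt
Leg 4: heading 195.0°; drift +25.8° → track 220.8°, groundspeed 97.5 kt
Leg 5: heading 53.2°; drift -30.9° → track 22.3°, groundspeed 55.5 kt
Leg 6: heading 164.2°; drift +31.9° → track 196.1°, groundspeed 76.6 kt

Leg 1: track=119.4°, groundspeed=38.8 kt
Leg 2: track=232.3°, groundspeed=106.5 kt
Leg 3: track=102.3°, groundspeed=37.1 kt
Leg 4: track=220.8°, groundspeed=97.5 kt
Leg 5: track=22.3°, groundspeed=55.5 kt
Leg 6: track=196.1°, groundspeed=76.6 kt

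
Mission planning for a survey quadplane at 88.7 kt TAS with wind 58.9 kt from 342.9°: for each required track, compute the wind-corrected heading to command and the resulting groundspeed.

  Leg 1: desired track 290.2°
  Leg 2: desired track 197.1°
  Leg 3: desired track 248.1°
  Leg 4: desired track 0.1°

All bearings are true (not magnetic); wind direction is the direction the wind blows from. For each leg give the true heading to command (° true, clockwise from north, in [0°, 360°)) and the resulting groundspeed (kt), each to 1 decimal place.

Leg 1: heading=322.1°, groundspeed=39.6 kt
Leg 2: heading=219.0°, groundspeed=131.0 kt
Leg 3: heading=289.5°, groundspeed=71.4 kt
Leg 4: heading=348.8°, groundspeed=30.7 kt

Leg 1: desired track 290.2°; wind correction +31.9° → command heading 322.1°, groundspeed 39.6 kt
Leg 2: desired track 197.1°; wind correction +21.9° → command heading 219.0°, groundspeed 131.0 kt
Leg 3: desired track 248.1°; wind correction +41.4° → command heading 289.5°, groundspeed 71.4 kt
Leg 4: desired track 0.1°; wind correction -11.3° → command heading 348.8°, groundspeed 30.7 kt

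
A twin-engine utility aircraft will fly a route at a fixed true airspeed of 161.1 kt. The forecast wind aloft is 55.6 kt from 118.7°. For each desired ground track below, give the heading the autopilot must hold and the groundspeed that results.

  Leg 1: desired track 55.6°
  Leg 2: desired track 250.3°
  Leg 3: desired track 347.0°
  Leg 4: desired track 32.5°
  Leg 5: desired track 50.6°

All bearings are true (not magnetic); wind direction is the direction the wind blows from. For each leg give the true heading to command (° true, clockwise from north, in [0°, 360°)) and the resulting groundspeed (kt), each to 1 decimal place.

Leg 1: desired track 55.6°; wind correction +17.9° → command heading 73.5°, groundspeed 128.1 kt
Leg 2: desired track 250.3°; wind correction -15.0° → command heading 235.3°, groundspeed 192.6 kt
Leg 3: desired track 347.0°; wind correction +14.9° → command heading 1.9°, groundspeed 192.6 kt
Leg 4: desired track 32.5°; wind correction +20.1° → command heading 52.6°, groundspeed 147.6 kt
Leg 5: desired track 50.6°; wind correction +18.7° → command heading 69.3°, groundspeed 131.9 kt

Leg 1: heading=73.5°, groundspeed=128.1 kt
Leg 2: heading=235.3°, groundspeed=192.6 kt
Leg 3: heading=1.9°, groundspeed=192.6 kt
Leg 4: heading=52.6°, groundspeed=147.6 kt
Leg 5: heading=69.3°, groundspeed=131.9 kt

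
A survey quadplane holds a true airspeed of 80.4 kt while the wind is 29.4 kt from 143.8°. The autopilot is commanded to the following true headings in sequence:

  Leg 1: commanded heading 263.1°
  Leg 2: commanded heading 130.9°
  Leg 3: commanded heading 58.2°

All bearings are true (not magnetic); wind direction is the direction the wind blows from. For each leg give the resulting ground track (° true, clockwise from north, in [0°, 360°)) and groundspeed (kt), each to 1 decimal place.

Leg 1: track=278.2°, groundspeed=98.2 kt
Leg 2: track=123.7°, groundspeed=52.2 kt
Leg 3: track=37.6°, groundspeed=83.5 kt

Leg 1: heading 263.1°; drift +15.1° → track 278.2°, groundspeed 98.2 kt
Leg 2: heading 130.9°; drift -7.2° → track 123.7°, groundspeed 52.2 kt
Leg 3: heading 58.2°; drift -20.6° → track 37.6°, groundspeed 83.5 kt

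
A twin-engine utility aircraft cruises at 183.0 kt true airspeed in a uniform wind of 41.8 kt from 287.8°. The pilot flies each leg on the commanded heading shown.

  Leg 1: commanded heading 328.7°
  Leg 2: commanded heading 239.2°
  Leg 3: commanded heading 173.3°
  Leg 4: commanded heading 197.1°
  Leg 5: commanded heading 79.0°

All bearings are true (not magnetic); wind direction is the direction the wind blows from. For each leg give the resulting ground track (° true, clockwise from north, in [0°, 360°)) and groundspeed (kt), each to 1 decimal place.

Leg 1: track=338.9°, groundspeed=153.9 kt
Leg 2: track=227.8°, groundspeed=158.5 kt
Leg 3: track=162.5°, groundspeed=203.9 kt
Leg 4: track=184.3°, groundspeed=188.2 kt
Leg 5: track=84.2°, groundspeed=220.6 kt

Leg 1: heading 328.7°; drift +10.2° → track 338.9°, groundspeed 153.9 kt
Leg 2: heading 239.2°; drift -11.4° → track 227.8°, groundspeed 158.5 kt
Leg 3: heading 173.3°; drift -10.8° → track 162.5°, groundspeed 203.9 kt
Leg 4: heading 197.1°; drift -12.8° → track 184.3°, groundspeed 188.2 kt
Leg 5: heading 79.0°; drift +5.2° → track 84.2°, groundspeed 220.6 kt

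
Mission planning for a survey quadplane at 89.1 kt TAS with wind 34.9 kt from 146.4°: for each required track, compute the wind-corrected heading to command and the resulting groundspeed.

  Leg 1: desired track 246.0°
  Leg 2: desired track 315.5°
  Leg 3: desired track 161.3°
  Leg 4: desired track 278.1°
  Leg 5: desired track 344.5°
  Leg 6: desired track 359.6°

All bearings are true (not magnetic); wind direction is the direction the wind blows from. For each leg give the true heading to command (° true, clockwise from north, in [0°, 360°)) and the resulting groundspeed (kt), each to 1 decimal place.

Leg 1: heading=223.3°, groundspeed=88.0 kt
Leg 2: heading=311.3°, groundspeed=123.1 kt
Leg 3: heading=155.5°, groundspeed=54.9 kt
Leg 4: heading=261.1°, groundspeed=108.4 kt
Leg 5: heading=351.5°, groundspeed=121.6 kt
Leg 6: heading=12.0°, groundspeed=116.2 kt

Leg 1: desired track 246.0°; wind correction -22.7° → command heading 223.3°, groundspeed 88.0 kt
Leg 2: desired track 315.5°; wind correction -4.2° → command heading 311.3°, groundspeed 123.1 kt
Leg 3: desired track 161.3°; wind correction -5.8° → command heading 155.5°, groundspeed 54.9 kt
Leg 4: desired track 278.1°; wind correction -17.0° → command heading 261.1°, groundspeed 108.4 kt
Leg 5: desired track 344.5°; wind correction +7.0° → command heading 351.5°, groundspeed 121.6 kt
Leg 6: desired track 359.6°; wind correction +12.4° → command heading 12.0°, groundspeed 116.2 kt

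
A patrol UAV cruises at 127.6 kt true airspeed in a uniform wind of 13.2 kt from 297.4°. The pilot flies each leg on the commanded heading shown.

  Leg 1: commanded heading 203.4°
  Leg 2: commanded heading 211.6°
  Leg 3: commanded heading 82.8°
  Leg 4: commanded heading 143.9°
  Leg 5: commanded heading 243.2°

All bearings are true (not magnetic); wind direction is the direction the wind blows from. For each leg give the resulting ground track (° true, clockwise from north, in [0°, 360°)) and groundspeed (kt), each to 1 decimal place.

Leg 1: track=197.6°, groundspeed=129.2 kt
Leg 2: track=205.7°, groundspeed=127.3 kt
Leg 3: track=85.9°, groundspeed=138.7 kt
Leg 4: track=141.5°, groundspeed=139.5 kt
Leg 5: track=238.1°, groundspeed=120.4 kt

Leg 1: heading 203.4°; drift -5.8° → track 197.6°, groundspeed 129.2 kt
Leg 2: heading 211.6°; drift -5.9° → track 205.7°, groundspeed 127.3 kt
Leg 3: heading 82.8°; drift +3.1° → track 85.9°, groundspeed 138.7 kt
Leg 4: heading 143.9°; drift -2.4° → track 141.5°, groundspeed 139.5 kt
Leg 5: heading 243.2°; drift -5.1° → track 238.1°, groundspeed 120.4 kt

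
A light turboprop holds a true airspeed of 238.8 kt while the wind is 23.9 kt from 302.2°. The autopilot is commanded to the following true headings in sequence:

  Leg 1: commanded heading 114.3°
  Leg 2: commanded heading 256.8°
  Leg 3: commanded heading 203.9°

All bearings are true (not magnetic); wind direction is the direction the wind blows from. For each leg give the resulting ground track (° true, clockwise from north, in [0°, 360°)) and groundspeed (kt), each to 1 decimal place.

Leg 1: track=115.0°, groundspeed=262.5 kt
Leg 2: track=252.4°, groundspeed=222.7 kt
Leg 3: track=198.3°, groundspeed=243.4 kt

Leg 1: heading 114.3°; drift +0.7° → track 115.0°, groundspeed 262.5 kt
Leg 2: heading 256.8°; drift -4.4° → track 252.4°, groundspeed 222.7 kt
Leg 3: heading 203.9°; drift -5.6° → track 198.3°, groundspeed 243.4 kt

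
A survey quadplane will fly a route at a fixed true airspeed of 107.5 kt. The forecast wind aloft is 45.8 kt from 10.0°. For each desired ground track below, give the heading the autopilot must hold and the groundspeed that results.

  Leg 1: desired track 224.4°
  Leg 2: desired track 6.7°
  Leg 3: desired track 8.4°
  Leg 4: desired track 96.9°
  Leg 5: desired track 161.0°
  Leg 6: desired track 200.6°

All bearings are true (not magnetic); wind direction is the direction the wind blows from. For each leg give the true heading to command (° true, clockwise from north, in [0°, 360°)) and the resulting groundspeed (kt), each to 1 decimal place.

Leg 1: heading=238.3°, groundspeed=142.1 kt
Leg 2: heading=8.1°, groundspeed=61.7 kt
Leg 3: heading=9.1°, groundspeed=61.7 kt
Leg 4: heading=71.7°, groundspeed=94.8 kt
Leg 5: heading=149.1°, groundspeed=145.2 kt
Leg 6: heading=205.1°, groundspeed=152.2 kt

Leg 1: desired track 224.4°; wind correction +13.9° → command heading 238.3°, groundspeed 142.1 kt
Leg 2: desired track 6.7°; wind correction +1.4° → command heading 8.1°, groundspeed 61.7 kt
Leg 3: desired track 8.4°; wind correction +0.7° → command heading 9.1°, groundspeed 61.7 kt
Leg 4: desired track 96.9°; wind correction -25.2° → command heading 71.7°, groundspeed 94.8 kt
Leg 5: desired track 161.0°; wind correction -11.9° → command heading 149.1°, groundspeed 145.2 kt
Leg 6: desired track 200.6°; wind correction +4.5° → command heading 205.1°, groundspeed 152.2 kt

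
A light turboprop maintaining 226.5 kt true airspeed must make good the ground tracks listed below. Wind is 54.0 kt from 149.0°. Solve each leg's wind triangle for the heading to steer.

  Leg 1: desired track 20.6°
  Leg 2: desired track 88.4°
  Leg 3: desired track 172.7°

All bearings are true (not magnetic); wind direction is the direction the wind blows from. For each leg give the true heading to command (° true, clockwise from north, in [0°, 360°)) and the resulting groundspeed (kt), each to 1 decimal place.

Leg 1: heading=31.4°, groundspeed=256.1 kt
Leg 2: heading=100.4°, groundspeed=195.1 kt
Leg 3: heading=167.2°, groundspeed=176.0 kt

Leg 1: desired track 20.6°; wind correction +10.8° → command heading 31.4°, groundspeed 256.1 kt
Leg 2: desired track 88.4°; wind correction +12.0° → command heading 100.4°, groundspeed 195.1 kt
Leg 3: desired track 172.7°; wind correction -5.5° → command heading 167.2°, groundspeed 176.0 kt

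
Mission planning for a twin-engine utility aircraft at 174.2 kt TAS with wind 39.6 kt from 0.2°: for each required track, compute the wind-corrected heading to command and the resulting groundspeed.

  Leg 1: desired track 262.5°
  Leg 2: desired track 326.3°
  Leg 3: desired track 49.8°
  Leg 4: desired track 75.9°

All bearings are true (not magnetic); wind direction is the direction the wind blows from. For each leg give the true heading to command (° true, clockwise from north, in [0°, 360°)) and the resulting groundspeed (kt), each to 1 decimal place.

Leg 1: heading=275.5°, groundspeed=175.0 kt
Leg 2: heading=333.6°, groundspeed=139.9 kt
Leg 3: heading=39.8°, groundspeed=145.9 kt
Leg 4: heading=63.2°, groundspeed=160.1 kt

Leg 1: desired track 262.5°; wind correction +13.0° → command heading 275.5°, groundspeed 175.0 kt
Leg 2: desired track 326.3°; wind correction +7.3° → command heading 333.6°, groundspeed 139.9 kt
Leg 3: desired track 49.8°; wind correction -10.0° → command heading 39.8°, groundspeed 145.9 kt
Leg 4: desired track 75.9°; wind correction -12.7° → command heading 63.2°, groundspeed 160.1 kt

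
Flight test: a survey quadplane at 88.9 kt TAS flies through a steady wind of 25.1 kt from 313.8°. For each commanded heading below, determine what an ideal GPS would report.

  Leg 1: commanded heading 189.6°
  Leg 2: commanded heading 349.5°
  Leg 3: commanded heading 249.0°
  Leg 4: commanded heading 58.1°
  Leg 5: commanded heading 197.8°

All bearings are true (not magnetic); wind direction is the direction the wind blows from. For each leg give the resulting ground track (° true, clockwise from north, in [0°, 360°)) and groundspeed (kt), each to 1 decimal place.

Leg 1: heading 189.6°; drift -11.4° → track 178.2°, groundspeed 105.1 kt
Leg 2: heading 349.5°; drift +12.1° → track 1.6°, groundspeed 70.1 kt
Leg 3: heading 249.0°; drift -16.2° → track 232.8°, groundspeed 81.4 kt
Leg 4: heading 58.1°; drift +14.3° → track 72.4°, groundspeed 98.2 kt
Leg 5: heading 197.8°; drift -12.7° → track 185.1°, groundspeed 102.4 kt

Leg 1: track=178.2°, groundspeed=105.1 kt
Leg 2: track=1.6°, groundspeed=70.1 kt
Leg 3: track=232.8°, groundspeed=81.4 kt
Leg 4: track=72.4°, groundspeed=98.2 kt
Leg 5: track=185.1°, groundspeed=102.4 kt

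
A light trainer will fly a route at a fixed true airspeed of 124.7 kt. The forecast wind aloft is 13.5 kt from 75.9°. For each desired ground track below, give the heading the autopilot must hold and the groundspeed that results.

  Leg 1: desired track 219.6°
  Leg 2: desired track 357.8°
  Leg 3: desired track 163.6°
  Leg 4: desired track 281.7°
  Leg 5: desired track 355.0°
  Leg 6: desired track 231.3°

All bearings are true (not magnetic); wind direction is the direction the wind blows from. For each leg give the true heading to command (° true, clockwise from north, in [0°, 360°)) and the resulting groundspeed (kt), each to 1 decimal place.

Leg 1: desired track 219.6°; wind correction -3.7° → command heading 215.9°, groundspeed 135.3 kt
Leg 2: desired track 357.8°; wind correction +6.1° → command heading 3.9°, groundspeed 121.2 kt
Leg 3: desired track 163.6°; wind correction -6.2° → command heading 157.4°, groundspeed 123.4 kt
Leg 4: desired track 281.7°; wind correction +2.7° → command heading 284.4°, groundspeed 136.7 kt
Leg 5: desired track 355.0°; wind correction +6.1° → command heading 1.1°, groundspeed 121.9 kt
Leg 6: desired track 231.3°; wind correction -2.6° → command heading 228.7°, groundspeed 136.8 kt

Leg 1: heading=215.9°, groundspeed=135.3 kt
Leg 2: heading=3.9°, groundspeed=121.2 kt
Leg 3: heading=157.4°, groundspeed=123.4 kt
Leg 4: heading=284.4°, groundspeed=136.7 kt
Leg 5: heading=1.1°, groundspeed=121.9 kt
Leg 6: heading=228.7°, groundspeed=136.8 kt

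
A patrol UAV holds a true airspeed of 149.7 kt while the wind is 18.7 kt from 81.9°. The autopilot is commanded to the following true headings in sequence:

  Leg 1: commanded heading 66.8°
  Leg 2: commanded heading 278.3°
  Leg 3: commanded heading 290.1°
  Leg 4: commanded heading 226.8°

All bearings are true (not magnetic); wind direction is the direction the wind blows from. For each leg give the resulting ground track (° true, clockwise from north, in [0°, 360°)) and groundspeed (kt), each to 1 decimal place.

Leg 1: track=64.7°, groundspeed=131.7 kt
Leg 2: track=276.5°, groundspeed=167.7 kt
Leg 3: track=287.1°, groundspeed=166.4 kt
Leg 4: track=230.5°, groundspeed=165.3 kt

Leg 1: heading 66.8°; drift -2.1° → track 64.7°, groundspeed 131.7 kt
Leg 2: heading 278.3°; drift -1.8° → track 276.5°, groundspeed 167.7 kt
Leg 3: heading 290.1°; drift -3.0° → track 287.1°, groundspeed 166.4 kt
Leg 4: heading 226.8°; drift +3.7° → track 230.5°, groundspeed 165.3 kt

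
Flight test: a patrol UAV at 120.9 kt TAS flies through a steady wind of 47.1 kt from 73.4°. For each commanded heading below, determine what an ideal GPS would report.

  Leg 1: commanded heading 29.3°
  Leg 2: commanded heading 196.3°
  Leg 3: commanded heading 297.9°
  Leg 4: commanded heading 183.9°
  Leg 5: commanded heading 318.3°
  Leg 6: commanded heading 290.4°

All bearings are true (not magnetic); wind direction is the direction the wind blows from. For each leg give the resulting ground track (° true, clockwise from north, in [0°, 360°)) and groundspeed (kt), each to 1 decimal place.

Leg 1: track=8.7°, groundspeed=93.0 kt
Leg 2: track=211.4°, groundspeed=151.7 kt
Leg 3: track=285.8°, groundspeed=158.0 kt
Leg 4: track=201.7°, groundspeed=144.3 kt
Leg 5: track=301.5°, groundspeed=147.2 kt
Leg 6: track=280.3°, groundspeed=161.0 kt

Leg 1: heading 29.3°; drift -20.6° → track 8.7°, groundspeed 93.0 kt
Leg 2: heading 196.3°; drift +15.1° → track 211.4°, groundspeed 151.7 kt
Leg 3: heading 297.9°; drift -12.1° → track 285.8°, groundspeed 158.0 kt
Leg 4: heading 183.9°; drift +17.8° → track 201.7°, groundspeed 144.3 kt
Leg 5: heading 318.3°; drift -16.8° → track 301.5°, groundspeed 147.2 kt
Leg 6: heading 290.4°; drift -10.1° → track 280.3°, groundspeed 161.0 kt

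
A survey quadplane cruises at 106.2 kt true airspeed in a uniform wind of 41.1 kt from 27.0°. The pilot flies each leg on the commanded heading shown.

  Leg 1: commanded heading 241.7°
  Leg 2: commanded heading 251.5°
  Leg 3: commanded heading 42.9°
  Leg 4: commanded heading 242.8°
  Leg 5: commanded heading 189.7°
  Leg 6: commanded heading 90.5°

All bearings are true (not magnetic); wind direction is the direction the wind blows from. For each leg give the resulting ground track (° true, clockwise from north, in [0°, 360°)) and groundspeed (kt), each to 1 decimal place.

Leg 1: track=232.2°, groundspeed=141.9 kt
Leg 2: track=239.5°, groundspeed=138.5 kt
Leg 3: track=52.5°, groundspeed=67.6 kt
Leg 4: track=233.0°, groundspeed=141.6 kt
Leg 5: track=194.5°, groundspeed=146.0 kt
Leg 6: track=113.2°, groundspeed=95.2 kt

Leg 1: heading 241.7°; drift -9.5° → track 232.2°, groundspeed 141.9 kt
Leg 2: heading 251.5°; drift -12.0° → track 239.5°, groundspeed 138.5 kt
Leg 3: heading 42.9°; drift +9.6° → track 52.5°, groundspeed 67.6 kt
Leg 4: heading 242.8°; drift -9.8° → track 233.0°, groundspeed 141.6 kt
Leg 5: heading 189.7°; drift +4.8° → track 194.5°, groundspeed 146.0 kt
Leg 6: heading 90.5°; drift +22.7° → track 113.2°, groundspeed 95.2 kt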